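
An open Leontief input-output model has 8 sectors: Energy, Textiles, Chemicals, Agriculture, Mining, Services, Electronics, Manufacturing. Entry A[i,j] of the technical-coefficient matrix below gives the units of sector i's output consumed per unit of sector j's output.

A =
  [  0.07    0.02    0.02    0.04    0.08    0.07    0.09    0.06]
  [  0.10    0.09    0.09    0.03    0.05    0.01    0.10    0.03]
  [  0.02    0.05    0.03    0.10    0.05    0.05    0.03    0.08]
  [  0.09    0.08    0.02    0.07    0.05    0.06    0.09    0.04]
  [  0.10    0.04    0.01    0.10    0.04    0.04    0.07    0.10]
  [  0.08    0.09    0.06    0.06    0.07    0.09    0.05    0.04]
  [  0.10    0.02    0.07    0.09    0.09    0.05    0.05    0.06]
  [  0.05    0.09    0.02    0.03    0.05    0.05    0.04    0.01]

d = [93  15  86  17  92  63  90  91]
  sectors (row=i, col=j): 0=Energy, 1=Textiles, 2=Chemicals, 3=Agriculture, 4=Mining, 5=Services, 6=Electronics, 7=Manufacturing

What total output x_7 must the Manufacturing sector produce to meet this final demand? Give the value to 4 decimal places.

Form M = I − A:
  [  0.93   -0.02   -0.02   -0.04   -0.08   -0.07   -0.09   -0.06]
  [ -0.10    0.91   -0.09   -0.03   -0.05   -0.01   -0.10   -0.03]
  [ -0.02   -0.05    0.97   -0.10   -0.05   -0.05   -0.03   -0.08]
  [ -0.09   -0.08   -0.02    0.93   -0.05   -0.06   -0.09   -0.04]
  [ -0.10   -0.04   -0.01   -0.10    0.96   -0.04   -0.07   -0.10]
  [ -0.08   -0.09   -0.06   -0.06   -0.07    0.91   -0.05   -0.04]
  [ -0.10   -0.02   -0.07   -0.09   -0.09   -0.05    0.95   -0.06]
  [ -0.05   -0.09   -0.02   -0.03   -0.05   -0.05   -0.04    0.99]
Leontief inverse L = M⁻¹:
  [  1.1390    0.0677    0.0532    0.0965    0.1341    0.1174    0.1464    0.1064]
  [  0.1730    1.1401    0.1294    0.0921    0.1092    0.0573    0.1638    0.0825]
  [  0.0811    0.0997    1.0599    0.1486    0.0954    0.0906    0.0825    0.1179]
  [  0.1683    0.1346    0.0604    1.1305    0.1105    0.1107    0.1569    0.0900]
  [  0.1747    0.0949    0.0453    0.1572    1.0986    0.0911    0.1348    0.1463]
  [  0.1614    0.1513    0.1028    0.1257    0.1329    1.1446    0.1204    0.0947]
  [  0.1771    0.0763    0.1050    0.1561    0.1507    0.1048    1.1170    0.1150]
  [  0.1041    0.1287    0.0494    0.0711    0.0903    0.0830    0.0867    1.0449]
Total output x = L · d:
  x_0 = 1.1390·93 + 0.0677·15 + 0.0532·86 + 0.0965·17 + 0.1341·92 + 0.1174·63 + 0.1464·90 + 0.1064·91 = 155.7473
  x_1 = 0.1730·93 + 1.1401·15 + 0.1294·86 + 0.0921·17 + 0.1092·92 + 0.0573·63 + 0.1638·90 + 0.0825·91 = 81.7888
  x_2 = 0.0811·93 + 0.0997·15 + 1.0599·86 + 0.1486·17 + 0.0954·92 + 0.0906·63 + 0.0825·90 + 0.1179·91 = 135.3474
  x_3 = 0.1683·93 + 0.1346·15 + 0.0604·86 + 1.1305·17 + 0.1105·92 + 0.1107·63 + 0.1569·90 + 0.0900·91 = 81.5302
  x_4 = 0.1747·93 + 0.0949·15 + 0.0453·86 + 0.1572·17 + 1.0986·92 + 0.0911·63 + 0.1348·90 + 0.1463·91 = 156.4971
  x_5 = 0.1614·93 + 0.1513·15 + 0.1028·86 + 0.1257·17 + 0.1329·92 + 1.1446·63 + 0.1204·90 + 0.0947·91 = 132.0504
  x_6 = 0.1771·93 + 0.0763·15 + 0.1050·86 + 0.1561·17 + 0.1507·92 + 0.1048·63 + 1.1170·90 + 0.1150·91 = 160.7573
  x_7 = 0.1041·93 + 0.1287·15 + 0.0494·86 + 0.0711·17 + 0.0903·92 + 0.0830·63 + 0.0867·90 + 1.0449·91 = 133.4938

133.4938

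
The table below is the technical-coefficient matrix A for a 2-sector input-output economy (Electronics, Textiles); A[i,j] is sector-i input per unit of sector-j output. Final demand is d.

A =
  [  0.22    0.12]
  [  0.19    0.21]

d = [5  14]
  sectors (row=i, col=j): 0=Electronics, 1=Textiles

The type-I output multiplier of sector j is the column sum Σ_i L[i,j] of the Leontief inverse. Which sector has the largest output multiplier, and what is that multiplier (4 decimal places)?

Electronics (1.6515)

Form M = I − A:
  [  0.78   -0.12]
  [ -0.19    0.79]
Leontief inverse L = M⁻¹:
  [  1.3313    0.2022]
  [  0.3202    1.3145]
Total output x = L · d:
  x_0 = 1.3313·5 + 0.2022·14 = 9.4877
  x_1 = 0.3202·5 + 1.3145·14 = 20.0034
Output multipliers (column sums of L):
  Electronics: 1.6515
  Textiles: 1.5167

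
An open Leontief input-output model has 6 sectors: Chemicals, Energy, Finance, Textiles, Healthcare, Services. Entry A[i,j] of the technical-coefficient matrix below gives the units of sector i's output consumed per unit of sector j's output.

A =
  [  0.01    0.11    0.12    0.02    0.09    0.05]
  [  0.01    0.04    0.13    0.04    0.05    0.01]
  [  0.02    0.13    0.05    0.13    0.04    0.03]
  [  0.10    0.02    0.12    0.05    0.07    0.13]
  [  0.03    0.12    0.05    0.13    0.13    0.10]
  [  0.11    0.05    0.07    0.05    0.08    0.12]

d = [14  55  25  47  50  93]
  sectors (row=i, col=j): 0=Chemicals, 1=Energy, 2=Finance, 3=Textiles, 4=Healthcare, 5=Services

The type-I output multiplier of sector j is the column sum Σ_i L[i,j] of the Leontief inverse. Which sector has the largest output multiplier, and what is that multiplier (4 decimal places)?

Form M = I − A:
  [  0.99   -0.11   -0.12   -0.02   -0.09   -0.05]
  [ -0.01    0.96   -0.13   -0.04   -0.05   -0.01]
  [ -0.02   -0.13    0.95   -0.13   -0.04   -0.03]
  [ -0.10   -0.02   -0.12    0.95   -0.07   -0.13]
  [ -0.03   -0.12   -0.05   -0.13    0.87   -0.10]
  [ -0.11   -0.05   -0.07   -0.05   -0.08    0.88]
Leontief inverse L = M⁻¹:
  [  1.0379    0.1671    0.1781    0.0774    0.1401    0.0943]
  [  0.0299    1.0824    0.1699    0.0831    0.0836    0.0416]
  [  0.0538    0.1763    1.1165    0.1776    0.0886    0.0794]
  [  0.1434    0.0932    0.1934    1.1151    0.1368    0.1961]
  [  0.0818    0.1928    0.1392    0.2036    1.2082    0.1790]
  [  0.1513    0.1192    0.1444    0.1104    0.1469    1.1842]
Total output x = L · d:
  x_0 = 1.0379·14 + 0.1671·55 + 0.1781·25 + 0.0774·47 + 0.1401·50 + 0.0943·93 = 47.5798
  x_1 = 0.0299·14 + 1.0824·55 + 0.1699·25 + 0.0831·47 + 0.0836·50 + 0.0416·93 = 76.1511
  x_2 = 0.0538·14 + 0.1763·55 + 1.1165·25 + 0.1776·47 + 0.0886·50 + 0.0794·93 = 58.5293
  x_3 = 0.1434·14 + 0.0932·55 + 0.1934·25 + 1.1151·47 + 0.1368·50 + 0.1961·93 = 89.4511
  x_4 = 0.0818·14 + 0.1928·55 + 0.1392·25 + 0.2036·47 + 1.2082·50 + 0.1790·93 = 101.8575
  x_5 = 0.1513·14 + 0.1192·55 + 0.1444·25 + 0.1104·47 + 0.1469·50 + 1.1842·93 = 134.9540
Output multipliers (column sums of L):
  Chemicals: 1.4982
  Energy: 1.8310
  Finance: 1.9414
  Textiles: 1.7672
  Healthcare: 1.8043
  Services: 1.7746

Finance (1.9414)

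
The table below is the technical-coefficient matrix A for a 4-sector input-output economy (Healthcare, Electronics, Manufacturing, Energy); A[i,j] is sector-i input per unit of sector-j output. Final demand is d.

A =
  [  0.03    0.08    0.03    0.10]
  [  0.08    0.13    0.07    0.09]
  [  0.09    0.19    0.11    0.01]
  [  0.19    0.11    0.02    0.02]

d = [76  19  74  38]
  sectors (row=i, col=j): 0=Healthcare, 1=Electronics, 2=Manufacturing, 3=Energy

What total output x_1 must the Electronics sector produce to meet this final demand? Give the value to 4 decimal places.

Form M = I − A:
  [  0.97   -0.08   -0.03   -0.10]
  [ -0.08    0.87   -0.07   -0.09]
  [ -0.09   -0.19    0.89   -0.01]
  [ -0.19   -0.11   -0.02    0.98]
Leontief inverse L = M⁻¹:
  [  1.0694    0.1242    0.0485    0.1210]
  [  0.1328    1.1996    0.1016    0.1248]
  [  0.1390    0.2705    1.1507    0.0508]
  [  0.2251    0.1643    0.0443    1.0589]
Total output x = L · d:
  x_0 = 1.0694·76 + 0.1242·19 + 0.0485·74 + 0.1210·38 = 91.8244
  x_1 = 0.1328·76 + 1.1996·19 + 0.1016·74 + 0.1248·38 = 45.1470
  x_2 = 0.1390·76 + 0.2705·19 + 1.1507·74 + 0.0508·38 = 102.7860
  x_3 = 0.2251·76 + 0.1643·19 + 0.0443·74 + 1.0589·38 = 63.7434

45.1470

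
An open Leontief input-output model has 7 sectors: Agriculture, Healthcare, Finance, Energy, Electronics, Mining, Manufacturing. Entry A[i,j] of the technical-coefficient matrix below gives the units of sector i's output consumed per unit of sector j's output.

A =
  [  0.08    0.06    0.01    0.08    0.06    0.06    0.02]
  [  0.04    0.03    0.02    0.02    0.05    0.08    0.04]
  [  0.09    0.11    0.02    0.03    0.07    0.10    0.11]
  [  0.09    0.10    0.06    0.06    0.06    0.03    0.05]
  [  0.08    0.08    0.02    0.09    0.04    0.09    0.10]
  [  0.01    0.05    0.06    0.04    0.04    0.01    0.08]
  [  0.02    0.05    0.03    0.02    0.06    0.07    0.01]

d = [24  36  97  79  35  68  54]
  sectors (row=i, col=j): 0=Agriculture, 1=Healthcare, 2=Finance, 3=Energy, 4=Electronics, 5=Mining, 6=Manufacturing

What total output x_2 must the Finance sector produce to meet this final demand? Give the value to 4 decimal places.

137.9251

Form M = I − A:
  [  0.92   -0.06   -0.01   -0.08   -0.06   -0.06   -0.02]
  [ -0.04    0.97   -0.02   -0.02   -0.05   -0.08   -0.04]
  [ -0.09   -0.11    0.98   -0.03   -0.07   -0.10   -0.11]
  [ -0.09   -0.10   -0.06    0.94   -0.06   -0.03   -0.05]
  [ -0.08   -0.08   -0.02   -0.09    0.96   -0.09   -0.10]
  [ -0.01   -0.05   -0.06   -0.04   -0.04    0.99   -0.08]
  [ -0.02   -0.05   -0.03   -0.02   -0.06   -0.07    0.99]
Leontief inverse L = M⁻¹:
  [  1.1152    0.0989    0.0295    0.1118    0.0912    0.0939    0.0522]
  [  0.0624    1.0578    0.0347    0.0418    0.0726    0.1053    0.0658]
  [  0.1305    0.1585    1.0452    0.0682    0.1126    0.1494    0.1521]
  [  0.1329    0.1470    0.0809    1.0955    0.0991    0.0766    0.0891]
  [  0.1211    0.1291    0.0462    0.1268    1.0816    0.1345    0.1393]
  [  0.0360    0.0814    0.0741    0.0600    0.0657    1.0416    0.1061]
  [  0.0422    0.0768    0.0437    0.0405    0.0811    0.0951    1.0368]
Total output x = L · d:
  x_0 = 1.1152·24 + 0.0989·36 + 0.0295·97 + 0.1118·79 + 0.0912·35 + 0.0939·68 + 0.0522·54 = 54.4101
  x_1 = 0.0624·24 + 1.0578·36 + 0.0347·97 + 0.0418·79 + 0.0726·35 + 0.1053·68 + 0.0658·54 = 59.5023
  x_2 = 0.1305·24 + 0.1585·36 + 1.0452·97 + 0.0682·79 + 0.1126·35 + 0.1494·68 + 0.1521·54 = 137.9251
  x_3 = 0.1329·24 + 0.1470·36 + 0.0809·97 + 1.0955·79 + 0.0991·35 + 0.0766·68 + 0.0891·54 = 116.3613
  x_4 = 0.1211·24 + 0.1291·36 + 0.0462·97 + 0.1268·79 + 1.0816·35 + 0.1345·68 + 0.1393·54 = 76.5697
  x_5 = 0.0360·24 + 0.0814·36 + 0.0741·97 + 0.0600·79 + 0.0657·35 + 1.0416·68 + 0.1061·54 = 94.5784
  x_6 = 0.0422·24 + 0.0768·36 + 0.0437·97 + 0.0405·79 + 0.0811·35 + 0.0951·68 + 1.0368·54 = 76.5080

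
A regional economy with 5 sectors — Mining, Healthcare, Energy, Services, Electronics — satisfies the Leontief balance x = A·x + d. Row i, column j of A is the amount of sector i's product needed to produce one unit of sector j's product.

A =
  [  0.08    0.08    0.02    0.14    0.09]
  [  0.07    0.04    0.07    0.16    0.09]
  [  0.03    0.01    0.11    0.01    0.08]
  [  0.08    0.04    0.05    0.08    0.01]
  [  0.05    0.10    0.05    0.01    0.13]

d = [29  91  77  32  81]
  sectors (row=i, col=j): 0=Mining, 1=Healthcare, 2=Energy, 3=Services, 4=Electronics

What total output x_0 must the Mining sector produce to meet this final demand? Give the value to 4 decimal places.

Form M = I − A:
  [  0.92   -0.08   -0.02   -0.14   -0.09]
  [ -0.07    0.96   -0.07   -0.16   -0.09]
  [ -0.03   -0.01    0.89   -0.01   -0.08]
  [ -0.08   -0.04   -0.05    0.92   -0.01]
  [ -0.05   -0.10   -0.05   -0.01    0.87]
Leontief inverse L = M⁻¹:
  [  1.1216    0.1161    0.0528    0.1929    0.1351]
  [  0.1105    1.0746    0.1062    0.2063    0.1347]
  [  0.0475    0.0286    1.1347    0.0258    0.1125]
  [  0.1058    0.0598    0.0718    1.1146    0.0365]
  [  0.0811    0.1325    0.0813    0.0491    1.1796]
Total output x = L · d:
  x_0 = 1.1216·29 + 0.1161·91 + 0.0528·77 + 0.1929·32 + 0.1351·81 = 64.2763
  x_1 = 0.1105·29 + 1.0746·91 + 0.1062·77 + 0.2063·32 + 0.1347·81 = 126.6837
  x_2 = 0.0475·29 + 0.0286·91 + 1.1347·77 + 0.0258·32 + 0.1125·81 = 101.2861
  x_3 = 0.1058·29 + 0.0598·91 + 0.0718·77 + 1.1146·32 + 0.0365·81 = 52.6648
  x_4 = 0.0811·29 + 0.1325·91 + 0.0813·77 + 0.0491·32 + 1.1796·81 = 117.7852

64.2763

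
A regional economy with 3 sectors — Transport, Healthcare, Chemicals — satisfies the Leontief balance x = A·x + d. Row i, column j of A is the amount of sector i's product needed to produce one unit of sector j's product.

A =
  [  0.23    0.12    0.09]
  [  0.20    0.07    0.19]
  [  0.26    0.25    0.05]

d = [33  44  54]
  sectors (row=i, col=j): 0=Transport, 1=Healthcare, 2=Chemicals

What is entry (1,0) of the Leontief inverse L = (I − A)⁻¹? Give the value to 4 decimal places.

L[1,0] = 0.4066

Form M = I − A:
  [  0.77   -0.12   -0.09]
  [ -0.20    0.93   -0.19]
  [ -0.26   -0.25    0.95]
Leontief inverse L = M⁻¹:
  [  1.4200    0.2319    0.1809]
  [  0.4066    1.2028    0.2791]
  [  0.4956    0.3800    1.1756]
Total output x = L · d:
  x_0 = 1.4200·33 + 0.2319·44 + 0.1809·54 = 66.8303
  x_1 = 0.4066·33 + 1.2028·44 + 0.2791·54 = 81.4105
  x_2 = 0.4956·33 + 0.3800·44 + 1.1756·54 = 96.5563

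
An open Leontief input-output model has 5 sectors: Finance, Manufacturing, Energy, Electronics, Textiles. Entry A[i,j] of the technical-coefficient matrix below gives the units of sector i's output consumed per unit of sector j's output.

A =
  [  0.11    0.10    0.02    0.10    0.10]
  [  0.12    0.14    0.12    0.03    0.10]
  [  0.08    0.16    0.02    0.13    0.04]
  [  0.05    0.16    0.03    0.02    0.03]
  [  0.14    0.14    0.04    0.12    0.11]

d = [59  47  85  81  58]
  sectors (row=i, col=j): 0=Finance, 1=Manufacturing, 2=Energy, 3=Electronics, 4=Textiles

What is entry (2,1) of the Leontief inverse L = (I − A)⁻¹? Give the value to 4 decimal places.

Form M = I − A:
  [  0.89   -0.10   -0.02   -0.10   -0.10]
  [ -0.12    0.86   -0.12   -0.03   -0.10]
  [ -0.08   -0.16    0.98   -0.13   -0.04]
  [ -0.05   -0.16   -0.03    0.98   -0.03]
  [ -0.14   -0.14   -0.04   -0.12    0.89]
Leontief inverse L = M⁻¹:
  [  1.1916    0.2058    0.0610    0.1562    0.1650]
  [  0.2204    1.2689    0.1704    0.1058    0.1786]
  [  0.1577    0.2663    1.0658    0.1781    0.1015]
  [  0.1091    0.2343    0.0664    1.0570    0.0772]
  [  0.2439    0.2755    0.0933    0.1917    1.1926]
Total output x = L · d:
  x_0 = 1.1916·59 + 0.2058·47 + 0.0610·85 + 0.1562·81 + 0.1650·58 = 107.3877
  x_1 = 0.2204·59 + 1.2689·47 + 0.1704·85 + 0.1058·81 + 0.1786·58 = 106.0537
  x_2 = 0.1577·59 + 0.2663·47 + 1.0658·85 + 0.1781·81 + 0.1015·58 = 132.7266
  x_3 = 0.1091·59 + 0.2343·47 + 0.0664·85 + 1.0570·81 + 0.0772·58 = 113.1825
  x_4 = 0.2439·59 + 0.2755·47 + 0.0933·85 + 0.1917·81 + 1.1926·58 = 119.9694

L[2,1] = 0.2663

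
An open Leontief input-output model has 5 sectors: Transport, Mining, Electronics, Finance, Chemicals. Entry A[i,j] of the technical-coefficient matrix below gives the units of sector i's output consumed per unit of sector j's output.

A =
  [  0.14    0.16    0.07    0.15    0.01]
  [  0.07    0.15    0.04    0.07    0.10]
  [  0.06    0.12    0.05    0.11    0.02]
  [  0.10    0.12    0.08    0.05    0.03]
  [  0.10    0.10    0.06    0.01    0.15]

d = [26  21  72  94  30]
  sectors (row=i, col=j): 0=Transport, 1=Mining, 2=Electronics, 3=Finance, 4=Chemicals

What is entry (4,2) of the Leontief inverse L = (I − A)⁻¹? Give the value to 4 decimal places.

Form M = I − A:
  [  0.86   -0.16   -0.07   -0.15   -0.01]
  [ -0.07    0.85   -0.04   -0.07   -0.10]
  [ -0.06   -0.12    0.95   -0.11   -0.02]
  [ -0.10   -0.12   -0.08    0.95   -0.03]
  [ -0.10   -0.10   -0.06   -0.01    0.85]
Leontief inverse L = M⁻¹:
  [  1.2288    0.2886    0.1259    0.2305    0.0595]
  [  0.1403    1.2506    0.0834    0.1256    0.1552]
  [  0.1177    0.2049    1.0870    0.1601    0.0567]
  [  0.1624    0.2119    0.1186    1.1083    0.0687]
  [  0.1713    0.1980    0.1027    0.0662    1.2065]
Total output x = L · d:
  x_0 = 1.2288·26 + 0.2886·21 + 0.1259·72 + 0.2305·94 + 0.0595·30 = 70.5218
  x_1 = 0.1403·26 + 1.2506·21 + 0.0834·72 + 0.1256·94 + 0.1552·30 = 52.3727
  x_2 = 0.1177·26 + 0.2049·21 + 1.0870·72 + 0.1601·94 + 0.0567·30 = 102.3837
  x_3 = 0.1624·26 + 0.2119·21 + 0.1186·72 + 1.1083·94 + 0.0687·30 = 123.4532
  x_4 = 0.1713·26 + 0.1980·21 + 0.1027·72 + 0.0662·94 + 1.2065·30 = 58.4318

L[4,2] = 0.1027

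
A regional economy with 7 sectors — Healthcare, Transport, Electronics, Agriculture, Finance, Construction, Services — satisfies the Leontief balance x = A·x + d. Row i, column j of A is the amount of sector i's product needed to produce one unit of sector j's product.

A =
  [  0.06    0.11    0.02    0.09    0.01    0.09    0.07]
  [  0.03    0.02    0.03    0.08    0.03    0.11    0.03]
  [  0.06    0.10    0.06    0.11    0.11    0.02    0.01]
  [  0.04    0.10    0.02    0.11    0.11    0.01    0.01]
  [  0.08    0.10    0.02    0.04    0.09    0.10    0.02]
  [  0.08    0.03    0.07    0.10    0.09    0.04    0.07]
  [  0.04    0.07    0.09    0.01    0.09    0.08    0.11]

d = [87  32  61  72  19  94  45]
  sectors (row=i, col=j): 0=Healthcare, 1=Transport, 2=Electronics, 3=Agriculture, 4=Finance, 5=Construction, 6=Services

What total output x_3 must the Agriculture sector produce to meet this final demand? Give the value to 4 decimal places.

Form M = I − A:
  [  0.94   -0.11   -0.02   -0.09   -0.01   -0.09   -0.07]
  [ -0.03    0.98   -0.03   -0.08   -0.03   -0.11   -0.03]
  [ -0.06   -0.10    0.94   -0.11   -0.11   -0.02   -0.01]
  [ -0.04   -0.10   -0.02    0.89   -0.11   -0.01   -0.01]
  [ -0.08   -0.10   -0.02   -0.04    0.91   -0.10   -0.02]
  [ -0.08   -0.03   -0.07   -0.10   -0.09    0.96   -0.07]
  [ -0.04   -0.07   -0.09   -0.01   -0.09   -0.08    0.89]
Leontief inverse L = M⁻¹:
  [  1.1012    0.1635    0.0540    0.1527    0.0670    0.1406    0.1070]
  [  0.0641    1.0628    0.0557    0.1291    0.0778    0.1431    0.0559]
  [  0.1045    0.1630    1.0877    0.1760    0.1703    0.0738    0.0375]
  [  0.0770    0.1522    0.0421    1.1643    0.1606    0.0571    0.0328]
  [  0.1256    0.1552    0.0510    0.1025    1.1447    0.1555    0.0548]
  [  0.1278    0.0989    0.1043    0.1658    0.1560    1.0940    0.1060]
  [  0.0902    0.1337    0.1318    0.0732    0.1579    0.1397    1.1520]
Total output x = L · d:
  x_0 = 1.1012·87 + 0.1635·32 + 0.0540·61 + 0.1527·72 + 0.0670·19 + 0.1406·94 + 0.1070·45 = 134.6334
  x_1 = 0.0641·87 + 1.0628·32 + 0.0557·61 + 0.1291·72 + 0.0778·19 + 0.1431·94 + 0.0559·45 = 69.7235
  x_2 = 0.1045·87 + 0.1630·32 + 1.0877·61 + 0.1760·72 + 0.1703·19 + 0.0738·94 + 0.0375·45 = 105.1980
  x_3 = 0.0770·87 + 0.1522·32 + 0.0421·61 + 1.1643·72 + 0.1606·19 + 0.0571·94 + 0.0328·45 = 107.8659
  x_4 = 0.1256·87 + 0.1552·32 + 0.0510·61 + 0.1025·72 + 1.1447·19 + 0.1555·94 + 0.0548·45 = 65.2137
  x_5 = 0.1278·87 + 0.0989·32 + 0.1043·61 + 0.1658·72 + 0.1560·19 + 1.0940·94 + 0.1060·45 = 143.1465
  x_6 = 0.0902·87 + 0.1337·32 + 0.1318·61 + 0.0732·72 + 0.1579·19 + 0.1397·94 + 1.1520·45 = 93.4083

107.8659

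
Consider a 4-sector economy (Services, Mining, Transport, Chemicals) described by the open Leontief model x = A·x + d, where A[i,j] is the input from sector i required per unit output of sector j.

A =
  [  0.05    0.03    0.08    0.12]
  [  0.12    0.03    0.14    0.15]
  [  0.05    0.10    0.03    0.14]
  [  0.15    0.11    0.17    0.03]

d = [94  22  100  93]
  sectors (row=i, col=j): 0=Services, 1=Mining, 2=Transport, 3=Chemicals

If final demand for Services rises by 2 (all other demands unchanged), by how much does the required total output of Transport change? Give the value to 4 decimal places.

Form M = I − A:
  [  0.95   -0.03   -0.08   -0.12]
  [ -0.12    0.97   -0.14   -0.15]
  [ -0.05   -0.10    0.97   -0.14]
  [ -0.15   -0.11   -0.17    0.97]
Leontief inverse L = M⁻¹:
  [  1.0936    0.0657    0.1284    0.1640]
  [  0.1827    1.0832    0.2100    0.2204]
  [  0.1053    0.1377    1.0932    0.1921]
  [  0.2083    0.1571    0.2353    1.1149]
Total output x = L · d:
  x_0 = 1.0936·94 + 0.0657·22 + 0.1284·100 + 0.1640·93 = 132.3303
  x_1 = 0.1827·94 + 1.0832·22 + 0.2100·100 + 0.2204·93 = 82.5072
  x_2 = 0.1053·94 + 0.1377·22 + 1.0932·100 + 0.1921·93 = 140.1055
  x_3 = 0.2083·94 + 0.1571·22 + 0.2353·100 + 1.1149·93 = 150.2508
Δx_2 = L[2,0] · Δd_0 = 0.1053 · 2 = 0.2105

0.2105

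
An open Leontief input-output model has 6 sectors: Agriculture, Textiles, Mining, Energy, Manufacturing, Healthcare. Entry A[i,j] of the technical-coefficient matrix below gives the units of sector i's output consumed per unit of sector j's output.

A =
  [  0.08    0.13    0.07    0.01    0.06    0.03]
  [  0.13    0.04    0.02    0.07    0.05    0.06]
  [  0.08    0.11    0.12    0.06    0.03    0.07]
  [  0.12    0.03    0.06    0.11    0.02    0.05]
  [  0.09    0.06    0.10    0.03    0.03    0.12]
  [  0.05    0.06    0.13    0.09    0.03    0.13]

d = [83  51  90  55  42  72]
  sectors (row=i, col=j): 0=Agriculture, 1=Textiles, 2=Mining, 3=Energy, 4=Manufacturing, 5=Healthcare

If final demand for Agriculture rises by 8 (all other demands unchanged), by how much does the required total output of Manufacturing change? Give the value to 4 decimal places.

1.2364

Form M = I − A:
  [  0.92   -0.13   -0.07   -0.01   -0.06   -0.03]
  [ -0.13    0.96   -0.02   -0.07   -0.05   -0.06]
  [ -0.08   -0.11    0.88   -0.06   -0.03   -0.07]
  [ -0.12   -0.03   -0.06    0.89   -0.02   -0.05]
  [ -0.09   -0.06   -0.10   -0.03    0.97   -0.12]
  [ -0.05   -0.06   -0.13   -0.09   -0.03    0.87]
Leontief inverse L = M⁻¹:
  [  1.1413    0.1798    0.1191    0.0456    0.0868    0.0759]
  [  0.1869    1.0896    0.0707    0.1056    0.0753    0.1037]
  [  0.1547    0.1721    1.1859    0.1102    0.0613    0.1274]
  [  0.1811    0.0822    0.1137    1.1508    0.0456    0.0935]
  [  0.1546    0.1197    0.1667    0.0760    1.0589    0.1774]
  [  0.1257    0.1238    0.2064    0.1480    0.0606    1.1958]
Total output x = L · d:
  x_0 = 1.1413·83 + 0.1798·51 + 0.1191·90 + 0.0456·55 + 0.0868·42 + 0.0759·72 = 126.2333
  x_1 = 0.1869·83 + 1.0896·51 + 0.0707·90 + 0.1056·55 + 0.0753·42 + 0.1037·72 = 93.8814
  x_2 = 0.1547·83 + 0.1721·51 + 1.1859·90 + 0.1102·55 + 0.0613·42 + 0.1274·72 = 146.1568
  x_3 = 0.1811·83 + 0.0822·51 + 0.1137·90 + 1.1508·55 + 0.0456·42 + 0.0935·72 = 101.4005
  x_4 = 0.1546·83 + 0.1197·51 + 0.1667·90 + 0.0760·55 + 1.0589·42 + 0.1774·72 = 95.3652
  x_5 = 0.1257·83 + 0.1238·51 + 0.2064·90 + 0.1480·55 + 0.0606·42 + 1.1958·72 = 132.1057
Δx_4 = L[4,0] · Δd_0 = 0.1546 · 8 = 1.2364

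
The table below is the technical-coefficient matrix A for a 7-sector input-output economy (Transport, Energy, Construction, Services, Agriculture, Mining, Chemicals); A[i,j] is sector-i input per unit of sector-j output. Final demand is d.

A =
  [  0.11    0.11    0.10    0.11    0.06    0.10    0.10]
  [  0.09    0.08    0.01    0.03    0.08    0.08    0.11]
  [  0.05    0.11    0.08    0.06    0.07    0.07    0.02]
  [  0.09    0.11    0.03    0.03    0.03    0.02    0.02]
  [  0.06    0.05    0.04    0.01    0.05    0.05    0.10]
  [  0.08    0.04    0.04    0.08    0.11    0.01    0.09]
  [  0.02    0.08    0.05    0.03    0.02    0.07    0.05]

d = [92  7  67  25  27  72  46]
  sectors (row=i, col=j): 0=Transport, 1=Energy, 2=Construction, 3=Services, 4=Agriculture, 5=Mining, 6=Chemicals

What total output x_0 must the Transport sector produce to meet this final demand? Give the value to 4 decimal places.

Form M = I − A:
  [  0.89   -0.11   -0.10   -0.11   -0.06   -0.10   -0.10]
  [ -0.09    0.92   -0.01   -0.03   -0.08   -0.08   -0.11]
  [ -0.05   -0.11    0.92   -0.06   -0.07   -0.07   -0.02]
  [ -0.09   -0.11   -0.03    0.97   -0.03   -0.02   -0.02]
  [ -0.06   -0.05   -0.04   -0.01    0.95   -0.05   -0.10]
  [ -0.08   -0.04   -0.04   -0.08   -0.11    0.99   -0.09]
  [ -0.02   -0.08   -0.05   -0.03   -0.02   -0.07    0.95]
Leontief inverse L = M⁻¹:
  [  1.2012    0.2153    0.1623    0.1745    0.1356    0.1740    0.1892]
  [  0.1513    1.1485    0.0525    0.0737    0.1316    0.1325    0.1780]
  [  0.1120    0.1784    1.1194    0.1011    0.1233    0.1190    0.0824]
  [  0.1393    0.1637    0.0611    1.0635    0.0693    0.0616    0.0704]
  [  0.1035    0.1022    0.0730    0.0427    1.0881    0.0902    0.1482]
  [  0.1360    0.1070    0.0804    0.1171    0.1529    1.0587    0.1473]
  [  0.0605    0.1258    0.0761    0.0583    0.0568    0.1029    1.0921]
Total output x = L · d:
  x_0 = 1.2012·92 + 0.2153·7 + 0.1623·67 + 0.1745·25 + 0.1356·27 + 0.1740·72 + 0.1892·46 = 152.1421
  x_1 = 0.1513·92 + 1.1485·7 + 0.0525·67 + 0.0737·25 + 0.1316·27 + 0.1325·72 + 0.1780·46 = 48.6029
  x_2 = 0.1120·92 + 0.1784·7 + 1.1194·67 + 0.1011·25 + 0.1233·27 + 0.1190·72 + 0.0824·46 = 104.7612
  x_3 = 0.1393·92 + 0.1637·7 + 0.0611·67 + 1.0635·25 + 0.0693·27 + 0.0616·72 + 0.0704·46 = 54.1923
  x_4 = 0.1035·92 + 0.1022·7 + 0.0730·67 + 0.0427·25 + 1.0881·27 + 0.0902·72 + 0.1482·46 = 58.8899
  x_5 = 0.1360·92 + 0.1070·7 + 0.0804·67 + 0.1171·25 + 0.1529·27 + 1.0587·72 + 0.1473·46 = 108.7035
  x_6 = 0.0605·92 + 0.1258·7 + 0.0761·67 + 0.0583·25 + 0.0568·27 + 0.1029·72 + 1.0921·46 = 72.1915

152.1421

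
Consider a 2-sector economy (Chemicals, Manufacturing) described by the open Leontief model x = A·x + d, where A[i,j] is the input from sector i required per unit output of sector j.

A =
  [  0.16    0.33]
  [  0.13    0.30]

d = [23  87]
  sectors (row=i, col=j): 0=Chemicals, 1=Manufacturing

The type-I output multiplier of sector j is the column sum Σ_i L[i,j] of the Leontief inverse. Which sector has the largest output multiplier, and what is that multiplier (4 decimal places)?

Manufacturing (2.1464)

Form M = I − A:
  [  0.84   -0.33]
  [ -0.13    0.70]
Leontief inverse L = M⁻¹:
  [  1.2842    0.6054]
  [  0.2385    1.5410]
Total output x = L · d:
  x_0 = 1.2842·23 + 0.6054·87 = 82.2051
  x_1 = 0.2385·23 + 1.5410·87 = 139.5524
Output multipliers (column sums of L):
  Chemicals: 1.5227
  Manufacturing: 2.1464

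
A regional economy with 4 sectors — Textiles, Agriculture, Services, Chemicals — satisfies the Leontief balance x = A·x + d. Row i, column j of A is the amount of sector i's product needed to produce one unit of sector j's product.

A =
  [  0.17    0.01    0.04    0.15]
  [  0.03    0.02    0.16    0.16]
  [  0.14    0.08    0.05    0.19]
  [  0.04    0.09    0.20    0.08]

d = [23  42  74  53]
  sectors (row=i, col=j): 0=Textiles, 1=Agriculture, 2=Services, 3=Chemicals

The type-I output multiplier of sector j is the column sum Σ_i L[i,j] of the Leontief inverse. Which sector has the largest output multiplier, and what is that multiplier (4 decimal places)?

Chemicals (1.9560)

Form M = I − A:
  [  0.83   -0.01   -0.04   -0.15]
  [ -0.03    0.98   -0.16   -0.16]
  [ -0.14   -0.08    0.95   -0.19]
  [ -0.04   -0.09   -0.20    0.92]
Leontief inverse L = M⁻¹:
  [  1.2357    0.0426    0.1079    0.2312]
  [  0.0901    1.0633    0.2351    0.2482]
  [  0.2114    0.1223    1.1436    0.2919]
  [  0.1085    0.1325    0.2763    1.1847]
Total output x = L · d:
  x_0 = 1.2357·23 + 0.0426·42 + 0.1079·74 + 0.2312·53 = 50.4471
  x_1 = 0.0901·23 + 1.0633·42 + 0.2351·74 + 0.2482·53 = 77.2818
  x_2 = 0.2114·23 + 0.1223·42 + 1.1436·74 + 0.2919·53 = 110.0962
  x_3 = 0.1085·23 + 0.1325·42 + 0.2763·74 + 1.1847·53 = 91.2962
Output multipliers (column sums of L):
  Textiles: 1.6456
  Agriculture: 1.3607
  Services: 1.7629
  Chemicals: 1.9560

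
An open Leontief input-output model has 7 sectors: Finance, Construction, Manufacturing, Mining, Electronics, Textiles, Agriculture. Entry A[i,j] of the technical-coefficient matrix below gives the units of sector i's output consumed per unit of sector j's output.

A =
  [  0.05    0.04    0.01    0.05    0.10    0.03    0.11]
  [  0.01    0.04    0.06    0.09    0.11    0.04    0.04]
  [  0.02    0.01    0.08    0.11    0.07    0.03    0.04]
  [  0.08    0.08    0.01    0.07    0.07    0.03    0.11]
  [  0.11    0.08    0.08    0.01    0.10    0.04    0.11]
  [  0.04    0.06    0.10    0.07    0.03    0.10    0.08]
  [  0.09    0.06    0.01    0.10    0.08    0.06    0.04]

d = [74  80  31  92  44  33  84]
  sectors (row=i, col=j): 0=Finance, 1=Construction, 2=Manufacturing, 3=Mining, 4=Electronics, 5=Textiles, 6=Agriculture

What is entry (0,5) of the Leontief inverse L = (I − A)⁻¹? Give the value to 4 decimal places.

Form M = I − A:
  [  0.95   -0.04   -0.01   -0.05   -0.10   -0.03   -0.11]
  [ -0.01    0.96   -0.06   -0.09   -0.11   -0.04   -0.04]
  [ -0.02   -0.01    0.92   -0.11   -0.07   -0.03   -0.04]
  [ -0.08   -0.08   -0.01    0.93   -0.07   -0.03   -0.11]
  [ -0.11   -0.08   -0.08   -0.01    0.90   -0.04   -0.11]
  [ -0.04   -0.06   -0.10   -0.07   -0.03    0.90   -0.08]
  [ -0.09   -0.06   -0.01   -0.10   -0.08   -0.06    0.96]
Leontief inverse L = M⁻¹:
  [  1.0993    0.0818    0.0409    0.0961    0.1596    0.0630    0.1656]
  [  0.0564    1.0808    0.0960    0.1365    0.1674    0.0715    0.0963]
  [  0.0620    0.0465    1.1101    0.1546    0.1210    0.0578    0.0917]
  [  0.1321    0.1262    0.0430    1.1247    0.1385    0.0666    0.1725]
  [  0.1674    0.1292    0.1246    0.0745    1.1798    0.0824    0.1803]
  [  0.0878    0.1044    0.1431    0.1339    0.0947    1.1416    0.1417]
  [  0.1404    0.1061    0.0452    0.1509    0.1453    0.0961    1.1060]
Total output x = L · d:
  x_0 = 1.0993·74 + 0.0818·80 + 0.0409·31 + 0.0961·92 + 0.1596·44 + 0.0630·33 + 0.1656·84 = 121.0153
  x_1 = 0.0564·74 + 1.0808·80 + 0.0960·31 + 0.1365·92 + 0.1674·44 + 0.0715·33 + 0.0963·84 = 123.9881
  x_2 = 0.0620·74 + 0.0465·80 + 1.1101·31 + 0.1546·92 + 0.1210·44 + 0.0578·33 + 0.0917·84 = 71.8830
  x_3 = 0.1321·74 + 0.1262·80 + 0.0430·31 + 1.1247·92 + 0.1385·44 + 0.0666·33 + 0.1725·84 = 147.4577
  x_4 = 0.1674·74 + 0.1292·80 + 0.1246·31 + 0.0745·92 + 1.1798·44 + 0.0824·33 + 0.1803·84 = 103.2227
  x_5 = 0.0878·74 + 0.1044·80 + 0.1431·31 + 0.1339·92 + 0.0947·44 + 1.1416·33 + 0.1417·84 = 85.3535
  x_6 = 0.1404·74 + 0.1061·80 + 0.0452·31 + 0.1509·92 + 0.1453·44 + 0.0961·33 + 1.1060·84 = 136.6399

L[0,5] = 0.0630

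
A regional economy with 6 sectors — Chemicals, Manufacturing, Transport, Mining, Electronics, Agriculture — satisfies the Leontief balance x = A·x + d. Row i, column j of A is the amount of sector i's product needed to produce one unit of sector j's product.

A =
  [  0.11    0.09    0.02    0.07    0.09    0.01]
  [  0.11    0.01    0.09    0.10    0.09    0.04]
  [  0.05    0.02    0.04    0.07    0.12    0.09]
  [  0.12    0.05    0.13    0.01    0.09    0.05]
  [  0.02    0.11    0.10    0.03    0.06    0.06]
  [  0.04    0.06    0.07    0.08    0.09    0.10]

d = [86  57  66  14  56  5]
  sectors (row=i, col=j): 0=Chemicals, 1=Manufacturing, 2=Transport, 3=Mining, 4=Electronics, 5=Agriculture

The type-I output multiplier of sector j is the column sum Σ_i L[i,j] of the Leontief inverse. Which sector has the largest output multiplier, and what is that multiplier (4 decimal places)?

Form M = I − A:
  [  0.89   -0.09   -0.02   -0.07   -0.09   -0.01]
  [ -0.11    0.99   -0.09   -0.10   -0.09   -0.04]
  [ -0.05   -0.02    0.96   -0.07   -0.12   -0.09]
  [ -0.12   -0.05   -0.13    0.99   -0.09   -0.05]
  [ -0.02   -0.11   -0.10   -0.03    0.94   -0.06]
  [ -0.04   -0.06   -0.07   -0.08   -0.09    0.90]
Leontief inverse L = M⁻¹:
  [  1.1635    0.1315    0.0696    0.1083    0.1472    0.0416]
  [  0.1648    1.0574    0.1438    0.1399    0.1566    0.0814]
  [  0.0934    0.0635    1.0919    0.1062    0.1771    0.1308]
  [  0.1722    0.0959    0.1791    1.0570    0.1587    0.0934]
  [  0.0653    0.1430    0.1484    0.0716    1.1192    0.1005]
  [  0.0918    0.1041    0.1284    0.1235    0.1568    1.1469]
Total output x = L · d:
  x_0 = 1.1635·86 + 0.1315·57 + 0.0696·66 + 0.1083·14 + 0.1472·56 + 0.0416·5 = 122.1246
  x_1 = 0.1648·86 + 1.0574·57 + 0.1438·66 + 0.1399·14 + 0.1566·56 + 0.0814·5 = 95.0670
  x_2 = 0.0934·86 + 0.0635·57 + 1.0919·66 + 0.1062·14 + 0.1771·56 + 0.1308·5 = 95.7736
  x_3 = 0.1722·86 + 0.0959·57 + 0.1791·66 + 1.0570·14 + 0.1587·56 + 0.0934·5 = 56.2453
  x_4 = 0.0653·86 + 0.1430·57 + 0.1484·66 + 0.0716·14 + 1.1192·56 + 0.1005·5 = 87.7417
  x_5 = 0.0918·86 + 0.1041·57 + 0.1284·66 + 0.1235·14 + 0.1568·56 + 1.1469·5 = 38.5439
Output multipliers (column sums of L):
  Chemicals: 1.7510
  Manufacturing: 1.5955
  Transport: 1.7611
  Mining: 1.6065
  Electronics: 1.9155
  Agriculture: 1.5945

Electronics (1.9155)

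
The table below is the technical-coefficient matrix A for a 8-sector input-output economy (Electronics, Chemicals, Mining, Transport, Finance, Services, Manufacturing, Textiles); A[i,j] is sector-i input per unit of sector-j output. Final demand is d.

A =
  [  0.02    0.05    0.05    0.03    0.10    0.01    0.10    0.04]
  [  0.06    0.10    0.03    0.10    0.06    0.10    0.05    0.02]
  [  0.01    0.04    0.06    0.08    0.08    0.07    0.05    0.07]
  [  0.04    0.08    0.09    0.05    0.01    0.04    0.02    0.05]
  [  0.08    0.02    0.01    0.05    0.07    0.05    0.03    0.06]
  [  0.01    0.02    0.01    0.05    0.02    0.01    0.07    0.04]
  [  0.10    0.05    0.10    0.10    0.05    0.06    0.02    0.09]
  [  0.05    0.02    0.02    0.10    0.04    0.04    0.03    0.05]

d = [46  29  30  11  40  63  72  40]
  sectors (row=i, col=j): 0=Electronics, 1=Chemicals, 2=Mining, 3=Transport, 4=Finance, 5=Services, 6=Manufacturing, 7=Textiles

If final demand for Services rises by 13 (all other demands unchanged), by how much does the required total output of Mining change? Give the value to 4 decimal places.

Form M = I − A:
  [  0.98   -0.05   -0.05   -0.03   -0.10   -0.01   -0.10   -0.04]
  [ -0.06    0.90   -0.03   -0.10   -0.06   -0.10   -0.05   -0.02]
  [ -0.01   -0.04    0.94   -0.08   -0.08   -0.07   -0.05   -0.07]
  [ -0.04   -0.08   -0.09    0.95   -0.01   -0.04   -0.02   -0.05]
  [ -0.08   -0.02   -0.01   -0.05    0.93   -0.05   -0.03   -0.06]
  [ -0.01   -0.02   -0.01   -0.05   -0.02    0.99   -0.07   -0.04]
  [ -0.10   -0.05   -0.10   -0.10   -0.05   -0.06    0.98   -0.09]
  [ -0.05   -0.02   -0.02   -0.10   -0.04   -0.04   -0.03    0.95]
Leontief inverse L = M⁻¹:
  [  1.0585    0.0827    0.0840    0.0808    0.1386    0.0462    0.1281    0.0796]
  [  0.0997    1.1458    0.0706    0.1587    0.1030    0.1414    0.0907    0.0629]
  [  0.0458    0.0750    1.0949    0.1335    0.1168    0.1062    0.0816    0.1108]
  [  0.0667    0.1138    0.1206    1.0971    0.0445    0.0737    0.0503    0.0825]
  [  0.1084    0.0471    0.0366    0.0893    1.1028    0.0750    0.0591    0.0914]
  [  0.0316    0.0402    0.0324    0.0798    0.0391    1.0297    0.0852    0.0627]
  [  0.1390    0.0955    0.1446    0.1640    0.1007    0.1031    1.0649    0.1387]
  [  0.0761    0.0487    0.0491    0.1382    0.0679    0.0652    0.0554    1.0800]
Total output x = L · d:
  x_0 = 1.0585·46 + 0.0827·29 + 0.0840·30 + 0.0808·11 + 0.1386·40 + 0.0462·63 + 0.1281·72 + 0.0796·40 = 75.3651
  x_1 = 0.0997·46 + 1.1458·29 + 0.0706·30 + 0.1587·11 + 0.1030·40 + 0.1414·63 + 0.0907·72 + 0.0629·40 = 63.7504
  x_2 = 0.0458·46 + 0.0750·29 + 1.0949·30 + 0.1335·11 + 0.1168·40 + 0.1062·63 + 0.0816·72 + 0.1108·40 = 60.2702
  x_3 = 0.0667·46 + 0.1138·29 + 0.1206·30 + 1.0971·11 + 0.0445·40 + 0.0737·63 + 0.0503·72 + 0.0825·40 = 35.3991
  x_4 = 0.1084·46 + 0.0471·29 + 0.0366·30 + 0.0893·11 + 1.1028·40 + 0.0750·63 + 0.0591·72 + 0.0914·40 = 65.1725
  x_5 = 0.0316·46 + 0.0402·29 + 0.0324·30 + 0.0798·11 + 0.0391·40 + 1.0297·63 + 0.0852·72 + 0.0627·40 = 79.5406
  x_6 = 0.1390·46 + 0.0955·29 + 0.1446·30 + 0.1640·11 + 0.1007·40 + 0.1031·63 + 1.0649·72 + 0.1387·40 = 108.0554
  x_7 = 0.0761·46 + 0.0487·29 + 0.0491·30 + 0.1382·11 + 0.0679·40 + 0.0652·63 + 0.0554·72 + 1.0800·40 = 61.9145
Δx_2 = L[2,5] · Δd_5 = 0.1062 · 13 = 1.3803

1.3803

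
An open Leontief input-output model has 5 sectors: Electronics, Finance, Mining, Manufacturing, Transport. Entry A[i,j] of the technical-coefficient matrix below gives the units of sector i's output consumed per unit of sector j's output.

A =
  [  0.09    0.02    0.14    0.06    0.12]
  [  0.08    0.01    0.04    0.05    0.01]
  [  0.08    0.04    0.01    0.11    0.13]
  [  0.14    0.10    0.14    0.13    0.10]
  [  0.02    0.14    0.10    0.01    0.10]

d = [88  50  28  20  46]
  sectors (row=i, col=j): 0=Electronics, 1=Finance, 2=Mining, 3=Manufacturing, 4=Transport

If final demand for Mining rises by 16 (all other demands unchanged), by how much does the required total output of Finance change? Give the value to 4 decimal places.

Form M = I − A:
  [  0.91   -0.02   -0.14   -0.06   -0.12]
  [ -0.08    0.99   -0.04   -0.05   -0.01]
  [ -0.08   -0.04    0.99   -0.11   -0.13]
  [ -0.14   -0.10   -0.14    0.87   -0.10]
  [ -0.02   -0.14   -0.10   -0.01    0.90]
Leontief inverse L = M⁻¹:
  [  1.1439    0.0698    0.1998    0.1104    0.1944]
  [  0.1096    1.0293    0.0724    0.0764    0.0450]
  [  0.1296    0.0882    1.0727    0.1518    0.1901]
  [  0.2243    0.1637    0.2289    1.2055    0.1987]
  [  0.0594    0.1733    0.1374    0.0446    1.1458]
Total output x = L · d:
  x_0 = 1.1439·88 + 0.0698·50 + 0.1998·28 + 0.1104·20 + 0.1944·46 = 120.8983
  x_1 = 0.1096·88 + 1.0293·50 + 0.0724·28 + 0.0764·20 + 0.0450·46 = 66.7369
  x_2 = 0.1296·88 + 0.0882·50 + 1.0727·28 + 0.1518·20 + 0.1901·46 = 57.6254
  x_3 = 0.2243·88 + 0.1637·50 + 0.2289·28 + 1.2055·20 + 0.1987·46 = 67.5865
  x_4 = 0.0594·88 + 0.1733·50 + 0.1374·28 + 0.0446·20 + 1.1458·46 = 71.3328
Δx_1 = L[1,2] · Δd_2 = 0.0724 · 16 = 1.1590

1.1590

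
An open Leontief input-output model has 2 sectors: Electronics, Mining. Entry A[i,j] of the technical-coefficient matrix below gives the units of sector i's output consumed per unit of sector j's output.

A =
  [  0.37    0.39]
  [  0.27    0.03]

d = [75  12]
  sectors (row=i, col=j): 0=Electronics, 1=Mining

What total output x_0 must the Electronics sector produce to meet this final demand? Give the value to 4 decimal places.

Form M = I − A:
  [  0.63   -0.39]
  [ -0.27    0.97]
Leontief inverse L = M⁻¹:
  [  1.9178    0.7711]
  [  0.5338    1.2456]
Total output x = L · d:
  x_0 = 1.9178·75 + 0.7711·12 = 153.0842
  x_1 = 0.5338·75 + 1.2456·12 = 54.9822

153.0842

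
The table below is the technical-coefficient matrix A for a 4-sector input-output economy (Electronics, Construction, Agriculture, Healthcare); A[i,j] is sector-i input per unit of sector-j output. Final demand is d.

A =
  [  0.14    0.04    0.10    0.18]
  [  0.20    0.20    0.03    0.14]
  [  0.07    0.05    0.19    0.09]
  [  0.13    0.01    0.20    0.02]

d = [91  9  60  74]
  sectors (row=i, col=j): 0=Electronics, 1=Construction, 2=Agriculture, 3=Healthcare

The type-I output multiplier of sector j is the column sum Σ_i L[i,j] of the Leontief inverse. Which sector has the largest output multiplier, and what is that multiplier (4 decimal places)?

Form M = I − A:
  [  0.86   -0.04   -0.10   -0.18]
  [ -0.20    0.80   -0.03   -0.14]
  [ -0.07   -0.05    0.81   -0.09]
  [ -0.13   -0.01   -0.20    0.98]
Leontief inverse L = M⁻¹:
  [  1.2381    0.0789    0.2197    0.2589]
  [  0.3499    1.2805    0.1552    0.2614]
  [  0.1507    0.0905    1.2959    0.1596]
  [  0.1986    0.0420    0.2952    1.0900]
Total output x = L · d:
  x_0 = 1.2381·91 + 0.0789·9 + 0.2197·60 + 0.2589·74 = 145.7182
  x_1 = 0.3499·91 + 1.2805·9 + 0.1552·60 + 0.2614·74 = 72.0263
  x_2 = 0.1507·91 + 0.0905·9 + 1.2959·60 + 0.1596·74 = 104.0929
  x_3 = 0.1986·91 + 0.0420·9 + 0.2952·60 + 1.0900·74 = 116.8186
Output multipliers (column sums of L):
  Electronics: 1.9373
  Construction: 1.4919
  Agriculture: 1.9660
  Healthcare: 1.7699

Agriculture (1.9660)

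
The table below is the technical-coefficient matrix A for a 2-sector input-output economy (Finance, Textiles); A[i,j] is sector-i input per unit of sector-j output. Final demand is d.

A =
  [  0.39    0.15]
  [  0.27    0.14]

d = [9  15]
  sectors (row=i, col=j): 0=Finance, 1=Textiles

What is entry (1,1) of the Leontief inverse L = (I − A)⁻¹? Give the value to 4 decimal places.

Form M = I − A:
  [  0.61   -0.15]
  [ -0.27    0.86]
Leontief inverse L = M⁻¹:
  [  1.7765    0.3099]
  [  0.5577    1.2601]
Total output x = L · d:
  x_0 = 1.7765·9 + 0.3099·15 = 20.6362
  x_1 = 0.5577·9 + 1.2601·15 = 23.9207

L[1,1] = 1.2601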